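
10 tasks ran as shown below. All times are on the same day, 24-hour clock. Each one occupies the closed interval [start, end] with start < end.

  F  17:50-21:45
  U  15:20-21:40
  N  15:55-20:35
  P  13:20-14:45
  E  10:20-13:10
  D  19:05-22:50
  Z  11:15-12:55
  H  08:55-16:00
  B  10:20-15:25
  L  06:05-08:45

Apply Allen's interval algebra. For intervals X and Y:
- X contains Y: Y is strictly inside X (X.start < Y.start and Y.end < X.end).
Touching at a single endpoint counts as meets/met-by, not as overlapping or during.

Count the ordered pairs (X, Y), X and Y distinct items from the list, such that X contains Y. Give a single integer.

Checking all 90 ordered pairs for relation 'contains'; matching pairs in alphabetical order:
(B, P): B contains P ✓
(B, Z): B contains Z ✓
(E, Z): E contains Z ✓
(H, B): H contains B ✓
(H, E): H contains E ✓
(H, P): H contains P ✓
(H, Z): H contains Z ✓
(U, N): U contains N ✓
Count: 8.

8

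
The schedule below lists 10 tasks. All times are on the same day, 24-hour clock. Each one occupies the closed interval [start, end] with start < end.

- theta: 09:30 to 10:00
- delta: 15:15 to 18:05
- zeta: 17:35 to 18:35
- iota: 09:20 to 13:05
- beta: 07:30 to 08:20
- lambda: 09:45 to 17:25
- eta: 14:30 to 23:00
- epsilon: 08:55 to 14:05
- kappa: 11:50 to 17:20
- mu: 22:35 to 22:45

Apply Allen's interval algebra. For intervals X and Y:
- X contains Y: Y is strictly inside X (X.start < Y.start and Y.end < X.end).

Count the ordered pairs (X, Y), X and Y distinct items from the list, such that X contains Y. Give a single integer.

Checking all 90 ordered pairs for relation 'contains'; matching pairs in alphabetical order:
(epsilon, iota): epsilon contains iota ✓
(epsilon, theta): epsilon contains theta ✓
(eta, delta): eta contains delta ✓
(eta, mu): eta contains mu ✓
(eta, zeta): eta contains zeta ✓
(iota, theta): iota contains theta ✓
(lambda, kappa): lambda contains kappa ✓
Count: 7.

7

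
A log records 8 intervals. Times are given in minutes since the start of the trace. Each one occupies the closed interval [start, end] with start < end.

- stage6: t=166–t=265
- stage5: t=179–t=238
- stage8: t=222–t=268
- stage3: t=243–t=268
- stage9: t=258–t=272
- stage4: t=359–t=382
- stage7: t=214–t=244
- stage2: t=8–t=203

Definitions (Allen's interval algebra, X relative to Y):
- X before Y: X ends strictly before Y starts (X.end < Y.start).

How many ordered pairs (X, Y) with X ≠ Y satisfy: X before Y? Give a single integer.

14

Checking all 56 ordered pairs for relation 'before'; matching pairs in alphabetical order:
(stage2, stage3): stage2 before stage3 ✓
(stage2, stage4): stage2 before stage4 ✓
(stage2, stage7): stage2 before stage7 ✓
(stage2, stage8): stage2 before stage8 ✓
(stage2, stage9): stage2 before stage9 ✓
(stage3, stage4): stage3 before stage4 ✓
(stage5, stage3): stage5 before stage3 ✓
(stage5, stage4): stage5 before stage4 ✓
(stage5, stage9): stage5 before stage9 ✓
(stage6, stage4): stage6 before stage4 ✓
(stage7, stage4): stage7 before stage4 ✓
(stage7, stage9): stage7 before stage9 ✓
(stage8, stage4): stage8 before stage4 ✓
(stage9, stage4): stage9 before stage4 ✓
Count: 14.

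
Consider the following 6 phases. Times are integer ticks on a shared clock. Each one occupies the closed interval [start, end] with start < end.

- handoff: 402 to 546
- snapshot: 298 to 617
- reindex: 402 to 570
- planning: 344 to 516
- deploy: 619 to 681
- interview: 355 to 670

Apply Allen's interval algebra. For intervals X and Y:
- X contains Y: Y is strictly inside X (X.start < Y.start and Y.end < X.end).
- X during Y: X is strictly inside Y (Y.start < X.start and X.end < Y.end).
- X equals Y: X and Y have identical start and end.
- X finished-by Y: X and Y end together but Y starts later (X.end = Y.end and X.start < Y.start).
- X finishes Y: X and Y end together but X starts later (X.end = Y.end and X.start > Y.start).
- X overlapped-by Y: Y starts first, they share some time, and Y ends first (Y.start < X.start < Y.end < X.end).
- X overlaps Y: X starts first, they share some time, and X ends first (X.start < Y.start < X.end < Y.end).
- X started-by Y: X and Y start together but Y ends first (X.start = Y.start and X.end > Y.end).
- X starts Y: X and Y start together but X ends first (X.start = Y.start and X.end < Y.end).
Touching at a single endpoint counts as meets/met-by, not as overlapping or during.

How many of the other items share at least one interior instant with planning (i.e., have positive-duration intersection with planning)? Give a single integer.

4

Target planning = [344, 516].
deploy [619, 681] → after → no.
handoff [402, 546] → overlapped-by → counts.
interview [355, 670] → overlapped-by → counts.
reindex [402, 570] → overlapped-by → counts.
snapshot [298, 617] → contains → counts.
Total: 4.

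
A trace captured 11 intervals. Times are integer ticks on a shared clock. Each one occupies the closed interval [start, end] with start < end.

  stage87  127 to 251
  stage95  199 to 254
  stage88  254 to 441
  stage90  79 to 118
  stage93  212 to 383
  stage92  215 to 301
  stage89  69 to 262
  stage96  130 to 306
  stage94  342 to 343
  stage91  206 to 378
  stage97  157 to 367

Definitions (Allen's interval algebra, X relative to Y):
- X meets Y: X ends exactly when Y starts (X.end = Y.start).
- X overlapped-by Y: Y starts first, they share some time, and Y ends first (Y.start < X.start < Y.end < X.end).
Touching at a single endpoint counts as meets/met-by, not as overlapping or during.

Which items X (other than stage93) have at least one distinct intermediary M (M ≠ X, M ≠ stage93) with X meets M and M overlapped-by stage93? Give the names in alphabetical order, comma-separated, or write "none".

Target stage93 = [212, 383].
Intermediaries M with M overlapped-by stage93: stage88.
Via stage88 — items with X meets stage88: stage95.
Union: stage95.

stage95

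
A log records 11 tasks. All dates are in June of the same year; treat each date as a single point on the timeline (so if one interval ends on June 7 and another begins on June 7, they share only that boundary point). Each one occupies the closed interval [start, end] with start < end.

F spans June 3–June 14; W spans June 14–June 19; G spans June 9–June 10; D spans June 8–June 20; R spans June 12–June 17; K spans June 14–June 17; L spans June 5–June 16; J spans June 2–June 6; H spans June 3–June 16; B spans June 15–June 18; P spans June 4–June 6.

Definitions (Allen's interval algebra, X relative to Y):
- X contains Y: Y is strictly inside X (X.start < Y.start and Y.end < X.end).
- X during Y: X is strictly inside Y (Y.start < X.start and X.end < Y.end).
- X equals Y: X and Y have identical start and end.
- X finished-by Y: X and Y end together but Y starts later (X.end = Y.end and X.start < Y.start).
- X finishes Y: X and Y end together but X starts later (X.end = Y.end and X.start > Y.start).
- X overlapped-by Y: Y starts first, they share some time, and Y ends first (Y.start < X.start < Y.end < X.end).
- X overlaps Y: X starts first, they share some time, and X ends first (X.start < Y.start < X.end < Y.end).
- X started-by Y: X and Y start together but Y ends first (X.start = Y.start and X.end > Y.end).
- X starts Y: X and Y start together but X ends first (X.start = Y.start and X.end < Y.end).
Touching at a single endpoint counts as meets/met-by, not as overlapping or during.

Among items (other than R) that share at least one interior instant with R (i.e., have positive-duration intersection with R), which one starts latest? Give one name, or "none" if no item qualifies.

Target R = [June 12, June 17].
B [June 15, June 18] → overlapped-by → candidate.
D [June 8, June 20] → contains → candidate.
F [June 3, June 14] → overlaps → candidate.
G [June 9, June 10] → before → excluded.
H [June 3, June 16] → overlaps → candidate.
J [June 2, June 6] → before → excluded.
K [June 14, June 17] → finishes → candidate.
L [June 5, June 16] → overlaps → candidate.
P [June 4, June 6] → before → excluded.
W [June 14, June 19] → overlapped-by → candidate.
Among candidates, latest start is June 15 → B.

B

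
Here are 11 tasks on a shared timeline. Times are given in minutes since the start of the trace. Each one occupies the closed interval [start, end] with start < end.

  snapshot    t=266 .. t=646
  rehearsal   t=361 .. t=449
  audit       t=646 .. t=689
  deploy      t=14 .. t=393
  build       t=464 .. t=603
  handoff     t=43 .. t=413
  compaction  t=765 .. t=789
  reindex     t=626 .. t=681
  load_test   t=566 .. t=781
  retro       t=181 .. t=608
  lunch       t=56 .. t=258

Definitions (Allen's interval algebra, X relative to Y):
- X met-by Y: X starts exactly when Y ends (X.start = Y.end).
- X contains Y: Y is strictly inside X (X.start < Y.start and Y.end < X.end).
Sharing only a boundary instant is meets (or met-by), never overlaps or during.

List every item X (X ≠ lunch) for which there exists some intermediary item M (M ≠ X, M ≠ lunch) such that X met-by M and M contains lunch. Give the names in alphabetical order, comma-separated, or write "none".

Target lunch = [t=56, t=258].
Intermediaries M with M contains lunch: deploy, handoff.
Via deploy — items with X met-by deploy: none.
Via handoff — items with X met-by handoff: none.
Union: none.

none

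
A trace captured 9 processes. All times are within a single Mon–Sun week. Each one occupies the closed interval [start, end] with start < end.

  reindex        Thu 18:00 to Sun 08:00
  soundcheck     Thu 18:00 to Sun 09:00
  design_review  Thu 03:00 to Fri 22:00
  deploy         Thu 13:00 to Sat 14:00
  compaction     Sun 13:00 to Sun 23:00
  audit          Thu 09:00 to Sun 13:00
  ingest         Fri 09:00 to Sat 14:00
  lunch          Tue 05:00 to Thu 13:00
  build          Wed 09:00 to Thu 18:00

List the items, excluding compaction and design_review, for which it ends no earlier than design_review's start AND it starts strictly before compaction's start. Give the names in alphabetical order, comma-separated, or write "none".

Conditions: its end is no earlier than design_review's start (X.end >= Thu 03:00) AND its start is strictly before compaction's start (X.start < Sun 13:00).
audit: end Sun 13:00 >= Thu 03:00? ✓; start Thu 09:00 < Sun 13:00? ✓ → yes.
build: end Thu 18:00 >= Thu 03:00? ✓; start Wed 09:00 < Sun 13:00? ✓ → yes.
deploy: end Sat 14:00 >= Thu 03:00? ✓; start Thu 13:00 < Sun 13:00? ✓ → yes.
ingest: end Sat 14:00 >= Thu 03:00? ✓; start Fri 09:00 < Sun 13:00? ✓ → yes.
lunch: end Thu 13:00 >= Thu 03:00? ✓; start Tue 05:00 < Sun 13:00? ✓ → yes.
reindex: end Sun 08:00 >= Thu 03:00? ✓; start Thu 18:00 < Sun 13:00? ✓ → yes.
soundcheck: end Sun 09:00 >= Thu 03:00? ✓; start Thu 18:00 < Sun 13:00? ✓ → yes.
Result: audit, build, deploy, ingest, lunch, reindex, soundcheck.

audit, build, deploy, ingest, lunch, reindex, soundcheck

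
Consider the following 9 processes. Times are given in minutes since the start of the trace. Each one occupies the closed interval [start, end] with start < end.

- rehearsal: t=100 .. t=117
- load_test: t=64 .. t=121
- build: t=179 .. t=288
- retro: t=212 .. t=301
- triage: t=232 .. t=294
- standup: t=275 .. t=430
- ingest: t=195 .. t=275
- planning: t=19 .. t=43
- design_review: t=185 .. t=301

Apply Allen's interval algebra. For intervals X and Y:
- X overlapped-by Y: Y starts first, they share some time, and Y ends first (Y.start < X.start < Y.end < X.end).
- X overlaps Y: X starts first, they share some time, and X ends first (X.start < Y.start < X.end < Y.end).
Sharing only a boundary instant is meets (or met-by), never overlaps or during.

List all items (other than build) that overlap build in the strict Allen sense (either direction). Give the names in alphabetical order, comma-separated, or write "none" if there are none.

Target build = [t=179, t=288].
design_review [t=185, t=301] → overlapped-by → yes.
ingest [t=195, t=275] → during → no.
load_test [t=64, t=121] → before → no.
planning [t=19, t=43] → before → no.
rehearsal [t=100, t=117] → before → no.
retro [t=212, t=301] → overlapped-by → yes.
standup [t=275, t=430] → overlapped-by → yes.
triage [t=232, t=294] → overlapped-by → yes.
Result: design_review, retro, standup, triage.

design_review, retro, standup, triage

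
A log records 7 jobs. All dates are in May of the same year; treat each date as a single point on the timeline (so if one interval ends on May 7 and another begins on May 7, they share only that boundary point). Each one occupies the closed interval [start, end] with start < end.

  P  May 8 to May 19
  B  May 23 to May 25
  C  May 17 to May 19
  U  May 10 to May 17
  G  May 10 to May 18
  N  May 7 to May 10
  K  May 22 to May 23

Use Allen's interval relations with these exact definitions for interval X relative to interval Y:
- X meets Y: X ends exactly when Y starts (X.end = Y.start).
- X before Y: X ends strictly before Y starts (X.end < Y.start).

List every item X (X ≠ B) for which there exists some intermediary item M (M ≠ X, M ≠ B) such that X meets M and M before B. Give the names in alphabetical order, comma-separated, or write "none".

N, U

Target B = [May 23, May 25].
Intermediaries M with M before B: C, G, N, P, U.
Via C — items with X meets C: U.
Via G — items with X meets G: N.
Via N — items with X meets N: none.
Via P — items with X meets P: none.
Via U — items with X meets U: N.
Union: N, U.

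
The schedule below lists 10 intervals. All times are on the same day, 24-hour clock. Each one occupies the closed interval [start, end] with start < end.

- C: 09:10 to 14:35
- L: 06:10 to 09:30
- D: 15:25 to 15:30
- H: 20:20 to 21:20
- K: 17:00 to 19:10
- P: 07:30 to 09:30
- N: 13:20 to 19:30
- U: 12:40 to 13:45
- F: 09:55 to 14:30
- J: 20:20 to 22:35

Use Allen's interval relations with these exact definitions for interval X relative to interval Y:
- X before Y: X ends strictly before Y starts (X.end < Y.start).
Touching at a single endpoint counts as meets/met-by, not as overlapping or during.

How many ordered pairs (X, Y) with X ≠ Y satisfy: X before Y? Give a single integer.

Checking all 90 ordered pairs for relation 'before'; matching pairs in alphabetical order:
(C, D): C before D ✓
(C, H): C before H ✓
(C, J): C before J ✓
(C, K): C before K ✓
(D, H): D before H ✓
(D, J): D before J ✓
(D, K): D before K ✓
(F, D): F before D ✓
(F, H): F before H ✓
(F, J): F before J ✓
(F, K): F before K ✓
(K, H): K before H ✓
(K, J): K before J ✓
(L, D): L before D ✓
(L, F): L before F ✓
(L, H): L before H ✓
(L, J): L before J ✓
(L, K): L before K ✓
(L, N): L before N ✓
(L, U): L before U ✓
(N, H): N before H ✓
(N, J): N before J ✓
(P, D): P before D ✓
(P, F): P before F ✓
... plus 9 further pairs not listed.
Count: 33.

33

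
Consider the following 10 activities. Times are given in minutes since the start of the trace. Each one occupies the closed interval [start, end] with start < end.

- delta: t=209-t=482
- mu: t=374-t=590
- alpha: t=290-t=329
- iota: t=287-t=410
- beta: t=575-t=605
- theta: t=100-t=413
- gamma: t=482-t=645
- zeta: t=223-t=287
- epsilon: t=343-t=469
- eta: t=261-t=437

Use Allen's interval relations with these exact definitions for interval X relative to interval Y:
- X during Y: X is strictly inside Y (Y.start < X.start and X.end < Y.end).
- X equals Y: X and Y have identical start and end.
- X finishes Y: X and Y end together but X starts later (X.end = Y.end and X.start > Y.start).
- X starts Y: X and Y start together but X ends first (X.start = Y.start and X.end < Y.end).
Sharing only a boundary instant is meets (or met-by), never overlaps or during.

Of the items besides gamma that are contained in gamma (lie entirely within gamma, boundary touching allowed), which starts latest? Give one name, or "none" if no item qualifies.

Target gamma = [t=482, t=645].
alpha [t=290, t=329] → before → excluded.
beta [t=575, t=605] → during → candidate.
delta [t=209, t=482] → meets → excluded.
epsilon [t=343, t=469] → before → excluded.
eta [t=261, t=437] → before → excluded.
iota [t=287, t=410] → before → excluded.
mu [t=374, t=590] → overlaps → excluded.
theta [t=100, t=413] → before → excluded.
zeta [t=223, t=287] → before → excluded.
Among candidates, latest start is t=575 → beta.

beta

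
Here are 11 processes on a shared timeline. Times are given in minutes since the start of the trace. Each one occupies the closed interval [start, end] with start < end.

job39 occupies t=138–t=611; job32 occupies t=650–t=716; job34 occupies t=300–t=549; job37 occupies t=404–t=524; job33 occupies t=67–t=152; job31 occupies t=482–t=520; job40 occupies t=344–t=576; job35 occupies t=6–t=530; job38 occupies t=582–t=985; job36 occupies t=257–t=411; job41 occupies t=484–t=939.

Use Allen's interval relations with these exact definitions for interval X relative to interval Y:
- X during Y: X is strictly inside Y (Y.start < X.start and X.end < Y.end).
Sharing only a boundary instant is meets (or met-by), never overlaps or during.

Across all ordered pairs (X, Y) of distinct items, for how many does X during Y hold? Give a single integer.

16

Checking all 110 ordered pairs for relation 'during'; matching pairs in alphabetical order:
(job31, job34): job31 during job34 ✓
(job31, job35): job31 during job35 ✓
(job31, job37): job31 during job37 ✓
(job31, job39): job31 during job39 ✓
(job31, job40): job31 during job40 ✓
(job32, job38): job32 during job38 ✓
(job32, job41): job32 during job41 ✓
(job33, job35): job33 during job35 ✓
(job34, job39): job34 during job39 ✓
(job36, job35): job36 during job35 ✓
(job36, job39): job36 during job39 ✓
(job37, job34): job37 during job34 ✓
(job37, job35): job37 during job35 ✓
(job37, job39): job37 during job39 ✓
(job37, job40): job37 during job40 ✓
(job40, job39): job40 during job39 ✓
Count: 16.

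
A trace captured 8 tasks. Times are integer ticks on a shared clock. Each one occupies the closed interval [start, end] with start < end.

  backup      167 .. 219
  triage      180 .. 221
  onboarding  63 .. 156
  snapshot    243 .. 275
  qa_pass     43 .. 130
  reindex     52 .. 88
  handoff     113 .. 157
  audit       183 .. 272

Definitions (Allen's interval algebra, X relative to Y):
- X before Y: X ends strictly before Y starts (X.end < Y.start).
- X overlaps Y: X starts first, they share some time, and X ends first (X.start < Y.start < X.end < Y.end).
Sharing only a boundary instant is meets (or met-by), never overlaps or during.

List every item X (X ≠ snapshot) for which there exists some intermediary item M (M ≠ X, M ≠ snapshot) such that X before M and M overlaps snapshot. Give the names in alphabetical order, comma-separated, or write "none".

Target snapshot = [243, 275].
Intermediaries M with M overlaps snapshot: audit.
Via audit — items with X before audit: handoff, onboarding, qa_pass, reindex.
Union: handoff, onboarding, qa_pass, reindex.

handoff, onboarding, qa_pass, reindex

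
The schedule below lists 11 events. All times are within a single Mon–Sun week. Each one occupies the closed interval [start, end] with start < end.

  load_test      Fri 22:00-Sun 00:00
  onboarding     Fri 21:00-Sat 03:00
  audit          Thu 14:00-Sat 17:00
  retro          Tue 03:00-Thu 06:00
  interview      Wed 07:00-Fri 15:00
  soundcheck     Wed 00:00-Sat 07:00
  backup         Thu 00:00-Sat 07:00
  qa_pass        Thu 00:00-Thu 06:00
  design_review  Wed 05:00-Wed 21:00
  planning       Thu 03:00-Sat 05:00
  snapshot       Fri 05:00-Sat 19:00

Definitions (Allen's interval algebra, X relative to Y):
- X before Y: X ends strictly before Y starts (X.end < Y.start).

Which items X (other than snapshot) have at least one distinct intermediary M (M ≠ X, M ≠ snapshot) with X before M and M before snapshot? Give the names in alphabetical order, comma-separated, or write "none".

Target snapshot = [Fri 05:00, Sat 19:00].
Intermediaries M with M before snapshot: design_review, qa_pass, retro.
Via design_review — items with X before design_review: none.
Via qa_pass — items with X before qa_pass: design_review.
Via retro — items with X before retro: none.
Union: design_review.

design_review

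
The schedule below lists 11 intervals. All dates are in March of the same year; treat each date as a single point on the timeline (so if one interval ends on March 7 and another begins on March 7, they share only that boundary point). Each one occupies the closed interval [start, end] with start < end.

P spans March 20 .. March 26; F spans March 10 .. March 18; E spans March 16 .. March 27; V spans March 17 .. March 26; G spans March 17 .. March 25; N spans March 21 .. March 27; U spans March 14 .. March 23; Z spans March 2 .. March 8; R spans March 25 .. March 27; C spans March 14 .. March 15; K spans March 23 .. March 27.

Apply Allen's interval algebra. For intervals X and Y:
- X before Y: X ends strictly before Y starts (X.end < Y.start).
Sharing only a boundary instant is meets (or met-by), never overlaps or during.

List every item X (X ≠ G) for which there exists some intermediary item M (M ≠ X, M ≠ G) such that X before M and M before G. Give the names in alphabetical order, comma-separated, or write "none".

Z

Target G = [March 17, March 25].
Intermediaries M with M before G: C, Z.
Via C — items with X before C: Z.
Via Z — items with X before Z: none.
Union: Z.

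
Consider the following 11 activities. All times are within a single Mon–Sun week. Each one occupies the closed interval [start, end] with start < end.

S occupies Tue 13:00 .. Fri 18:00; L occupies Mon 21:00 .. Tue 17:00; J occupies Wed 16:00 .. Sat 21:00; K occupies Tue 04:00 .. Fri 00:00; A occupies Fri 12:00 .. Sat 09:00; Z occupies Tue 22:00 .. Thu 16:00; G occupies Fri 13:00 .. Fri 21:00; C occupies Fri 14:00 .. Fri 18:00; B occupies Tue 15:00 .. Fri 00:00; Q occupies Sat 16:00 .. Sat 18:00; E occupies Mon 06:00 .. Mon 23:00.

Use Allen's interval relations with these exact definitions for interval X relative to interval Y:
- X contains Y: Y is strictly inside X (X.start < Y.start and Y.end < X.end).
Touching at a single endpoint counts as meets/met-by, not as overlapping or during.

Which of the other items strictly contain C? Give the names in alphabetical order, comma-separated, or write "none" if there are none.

A, G, J

Target C = [Fri 14:00, Fri 18:00].
A [Fri 12:00, Sat 09:00] → contains → yes.
B [Tue 15:00, Fri 00:00] → before → no.
E [Mon 06:00, Mon 23:00] → before → no.
G [Fri 13:00, Fri 21:00] → contains → yes.
J [Wed 16:00, Sat 21:00] → contains → yes.
K [Tue 04:00, Fri 00:00] → before → no.
L [Mon 21:00, Tue 17:00] → before → no.
Q [Sat 16:00, Sat 18:00] → after → no.
S [Tue 13:00, Fri 18:00] → finished-by → no.
Z [Tue 22:00, Thu 16:00] → before → no.
Result: A, G, J.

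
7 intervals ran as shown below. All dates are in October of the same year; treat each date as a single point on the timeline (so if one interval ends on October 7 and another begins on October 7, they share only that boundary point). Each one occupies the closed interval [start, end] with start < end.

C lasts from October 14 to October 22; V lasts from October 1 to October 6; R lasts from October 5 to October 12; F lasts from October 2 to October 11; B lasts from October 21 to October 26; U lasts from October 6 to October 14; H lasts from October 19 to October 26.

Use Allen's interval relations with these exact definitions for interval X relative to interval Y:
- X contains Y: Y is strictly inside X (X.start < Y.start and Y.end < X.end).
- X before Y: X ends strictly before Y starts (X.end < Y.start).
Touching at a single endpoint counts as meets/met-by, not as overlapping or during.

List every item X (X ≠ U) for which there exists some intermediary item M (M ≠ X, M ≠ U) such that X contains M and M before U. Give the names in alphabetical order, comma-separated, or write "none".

none

Target U = [October 6, October 14].
Intermediaries M with M before U: none.
Union: none.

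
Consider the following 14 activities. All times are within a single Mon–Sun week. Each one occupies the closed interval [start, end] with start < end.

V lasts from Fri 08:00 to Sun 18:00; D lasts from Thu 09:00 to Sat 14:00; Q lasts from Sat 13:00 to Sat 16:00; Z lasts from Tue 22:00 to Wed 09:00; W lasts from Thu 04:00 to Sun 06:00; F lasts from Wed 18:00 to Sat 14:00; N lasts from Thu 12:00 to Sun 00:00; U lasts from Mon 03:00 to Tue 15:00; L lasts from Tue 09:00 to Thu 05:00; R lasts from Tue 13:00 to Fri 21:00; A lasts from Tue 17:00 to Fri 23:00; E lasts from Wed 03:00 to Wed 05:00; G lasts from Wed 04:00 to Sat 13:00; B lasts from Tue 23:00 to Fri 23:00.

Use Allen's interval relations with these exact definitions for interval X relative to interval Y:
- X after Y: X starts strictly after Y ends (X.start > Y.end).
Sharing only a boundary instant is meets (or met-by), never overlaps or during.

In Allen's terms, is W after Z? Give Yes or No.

Yes

W = [Thu 04:00, Sun 06:00], Z = [Tue 22:00, Wed 09:00].
Actual relation of W to Z: after.
Asked whether 'after' holds → Yes.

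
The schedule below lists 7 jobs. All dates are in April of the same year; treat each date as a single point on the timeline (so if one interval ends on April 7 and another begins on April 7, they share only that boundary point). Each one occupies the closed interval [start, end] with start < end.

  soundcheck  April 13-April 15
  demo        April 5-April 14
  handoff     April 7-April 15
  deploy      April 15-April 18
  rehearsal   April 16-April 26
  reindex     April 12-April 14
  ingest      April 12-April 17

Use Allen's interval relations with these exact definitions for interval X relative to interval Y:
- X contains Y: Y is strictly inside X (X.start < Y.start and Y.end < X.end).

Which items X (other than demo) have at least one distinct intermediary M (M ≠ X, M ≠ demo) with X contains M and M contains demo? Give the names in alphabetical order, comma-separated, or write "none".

none

Target demo = [April 5, April 14].
Intermediaries M with M contains demo: none.
Union: none.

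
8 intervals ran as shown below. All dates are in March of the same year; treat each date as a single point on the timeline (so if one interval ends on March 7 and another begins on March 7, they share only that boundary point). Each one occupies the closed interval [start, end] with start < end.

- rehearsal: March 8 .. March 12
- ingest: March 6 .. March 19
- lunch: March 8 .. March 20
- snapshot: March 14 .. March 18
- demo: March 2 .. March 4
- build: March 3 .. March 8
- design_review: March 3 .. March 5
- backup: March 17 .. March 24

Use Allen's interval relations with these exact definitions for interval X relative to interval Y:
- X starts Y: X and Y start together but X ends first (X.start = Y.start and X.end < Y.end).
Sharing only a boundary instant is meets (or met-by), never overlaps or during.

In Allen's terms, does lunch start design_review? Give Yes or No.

lunch = [March 8, March 20], design_review = [March 3, March 5].
Actual relation of lunch to design_review: after.
Asked whether 'starts' holds → No.

No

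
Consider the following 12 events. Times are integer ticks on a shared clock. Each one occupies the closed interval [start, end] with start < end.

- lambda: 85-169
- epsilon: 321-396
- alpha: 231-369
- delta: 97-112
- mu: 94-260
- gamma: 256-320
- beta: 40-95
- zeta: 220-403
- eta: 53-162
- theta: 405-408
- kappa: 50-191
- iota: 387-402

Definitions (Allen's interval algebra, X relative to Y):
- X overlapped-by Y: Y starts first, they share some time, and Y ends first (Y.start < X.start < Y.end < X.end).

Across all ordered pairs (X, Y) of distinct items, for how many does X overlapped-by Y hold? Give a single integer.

Checking all 132 ordered pairs for relation 'overlapped-by'; matching pairs in alphabetical order:
(alpha, mu): alpha overlapped-by mu ✓
(epsilon, alpha): epsilon overlapped-by alpha ✓
(eta, beta): eta overlapped-by beta ✓
(gamma, mu): gamma overlapped-by mu ✓
(iota, epsilon): iota overlapped-by epsilon ✓
(kappa, beta): kappa overlapped-by beta ✓
(lambda, beta): lambda overlapped-by beta ✓
(lambda, eta): lambda overlapped-by eta ✓
(mu, beta): mu overlapped-by beta ✓
(mu, eta): mu overlapped-by eta ✓
(mu, kappa): mu overlapped-by kappa ✓
(mu, lambda): mu overlapped-by lambda ✓
(zeta, mu): zeta overlapped-by mu ✓
Count: 13.

13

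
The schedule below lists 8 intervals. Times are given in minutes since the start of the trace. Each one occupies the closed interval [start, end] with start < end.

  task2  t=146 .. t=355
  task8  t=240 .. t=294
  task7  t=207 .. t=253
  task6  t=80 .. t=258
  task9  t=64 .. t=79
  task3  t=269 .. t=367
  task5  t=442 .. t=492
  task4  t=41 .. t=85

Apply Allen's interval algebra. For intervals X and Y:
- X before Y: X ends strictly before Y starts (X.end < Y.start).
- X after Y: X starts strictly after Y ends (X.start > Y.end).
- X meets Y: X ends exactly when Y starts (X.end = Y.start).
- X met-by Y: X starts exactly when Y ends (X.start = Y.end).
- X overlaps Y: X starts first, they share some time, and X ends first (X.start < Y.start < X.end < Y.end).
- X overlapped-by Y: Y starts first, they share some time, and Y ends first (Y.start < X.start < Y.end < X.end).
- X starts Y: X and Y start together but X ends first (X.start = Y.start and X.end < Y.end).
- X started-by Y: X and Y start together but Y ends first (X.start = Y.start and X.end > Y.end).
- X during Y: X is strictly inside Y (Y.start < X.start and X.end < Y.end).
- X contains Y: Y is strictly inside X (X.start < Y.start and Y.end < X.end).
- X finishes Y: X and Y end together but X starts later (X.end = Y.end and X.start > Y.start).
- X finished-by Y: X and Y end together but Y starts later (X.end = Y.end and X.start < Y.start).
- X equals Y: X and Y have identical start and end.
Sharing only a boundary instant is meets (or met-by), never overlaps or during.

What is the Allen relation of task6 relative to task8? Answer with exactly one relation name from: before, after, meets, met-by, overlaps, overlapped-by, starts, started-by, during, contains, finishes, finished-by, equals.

task6 = [t=80, t=258]; task8 = [t=240, t=294].
Compare endpoints: task6.start < task8.start, task6.start < task8.end, task6.end > task8.start, task6.end < task8.end.
That pattern is 'overlaps'.

overlaps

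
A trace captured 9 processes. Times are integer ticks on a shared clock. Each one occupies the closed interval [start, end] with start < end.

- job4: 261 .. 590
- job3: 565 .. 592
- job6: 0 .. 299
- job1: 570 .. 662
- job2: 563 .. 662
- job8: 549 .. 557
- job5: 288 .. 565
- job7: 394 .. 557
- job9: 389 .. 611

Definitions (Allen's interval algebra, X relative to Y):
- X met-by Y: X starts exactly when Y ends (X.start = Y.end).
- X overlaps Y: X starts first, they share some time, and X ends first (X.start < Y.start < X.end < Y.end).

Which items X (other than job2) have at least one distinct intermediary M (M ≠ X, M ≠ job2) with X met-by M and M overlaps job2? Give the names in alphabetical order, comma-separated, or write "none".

Target job2 = [563, 662].
Intermediaries M with M overlaps job2: job4, job5, job9.
Via job4 — items with X met-by job4: none.
Via job5 — items with X met-by job5: job3.
Via job9 — items with X met-by job9: none.
Union: job3.

job3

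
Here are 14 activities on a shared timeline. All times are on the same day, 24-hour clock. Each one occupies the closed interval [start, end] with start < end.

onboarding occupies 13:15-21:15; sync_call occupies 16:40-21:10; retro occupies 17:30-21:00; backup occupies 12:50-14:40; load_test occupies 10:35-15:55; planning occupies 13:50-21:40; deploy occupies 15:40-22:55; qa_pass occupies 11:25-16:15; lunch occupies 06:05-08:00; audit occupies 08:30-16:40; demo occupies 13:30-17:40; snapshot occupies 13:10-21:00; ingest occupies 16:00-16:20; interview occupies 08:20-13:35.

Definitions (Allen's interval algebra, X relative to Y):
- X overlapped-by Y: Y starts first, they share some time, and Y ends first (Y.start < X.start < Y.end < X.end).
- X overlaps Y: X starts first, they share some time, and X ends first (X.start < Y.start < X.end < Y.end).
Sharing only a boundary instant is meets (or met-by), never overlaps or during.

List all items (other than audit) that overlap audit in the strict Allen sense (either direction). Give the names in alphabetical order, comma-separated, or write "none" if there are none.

Target audit = [08:30, 16:40].
backup [12:50, 14:40] → during → no.
demo [13:30, 17:40] → overlapped-by → yes.
deploy [15:40, 22:55] → overlapped-by → yes.
ingest [16:00, 16:20] → during → no.
interview [08:20, 13:35] → overlaps → yes.
load_test [10:35, 15:55] → during → no.
lunch [06:05, 08:00] → before → no.
onboarding [13:15, 21:15] → overlapped-by → yes.
planning [13:50, 21:40] → overlapped-by → yes.
qa_pass [11:25, 16:15] → during → no.
retro [17:30, 21:00] → after → no.
snapshot [13:10, 21:00] → overlapped-by → yes.
sync_call [16:40, 21:10] → met-by → no.
Result: demo, deploy, interview, onboarding, planning, snapshot.

demo, deploy, interview, onboarding, planning, snapshot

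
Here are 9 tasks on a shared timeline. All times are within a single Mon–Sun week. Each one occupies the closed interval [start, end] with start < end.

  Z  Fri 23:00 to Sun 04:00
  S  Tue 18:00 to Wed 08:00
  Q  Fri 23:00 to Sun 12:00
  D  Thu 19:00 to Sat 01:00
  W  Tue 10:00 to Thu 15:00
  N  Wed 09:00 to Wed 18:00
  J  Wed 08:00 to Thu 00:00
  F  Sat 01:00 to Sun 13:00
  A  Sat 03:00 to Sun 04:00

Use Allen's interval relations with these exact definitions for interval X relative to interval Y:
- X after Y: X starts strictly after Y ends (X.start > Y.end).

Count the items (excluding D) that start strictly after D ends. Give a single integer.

Target D = [Thu 19:00, Sat 01:00].
A [Sat 03:00, Sun 04:00] → after → counts.
F [Sat 01:00, Sun 13:00] → met-by → no.
J [Wed 08:00, Thu 00:00] → before → no.
N [Wed 09:00, Wed 18:00] → before → no.
Q [Fri 23:00, Sun 12:00] → overlapped-by → no.
S [Tue 18:00, Wed 08:00] → before → no.
W [Tue 10:00, Thu 15:00] → before → no.
Z [Fri 23:00, Sun 04:00] → overlapped-by → no.
Total: 1.

1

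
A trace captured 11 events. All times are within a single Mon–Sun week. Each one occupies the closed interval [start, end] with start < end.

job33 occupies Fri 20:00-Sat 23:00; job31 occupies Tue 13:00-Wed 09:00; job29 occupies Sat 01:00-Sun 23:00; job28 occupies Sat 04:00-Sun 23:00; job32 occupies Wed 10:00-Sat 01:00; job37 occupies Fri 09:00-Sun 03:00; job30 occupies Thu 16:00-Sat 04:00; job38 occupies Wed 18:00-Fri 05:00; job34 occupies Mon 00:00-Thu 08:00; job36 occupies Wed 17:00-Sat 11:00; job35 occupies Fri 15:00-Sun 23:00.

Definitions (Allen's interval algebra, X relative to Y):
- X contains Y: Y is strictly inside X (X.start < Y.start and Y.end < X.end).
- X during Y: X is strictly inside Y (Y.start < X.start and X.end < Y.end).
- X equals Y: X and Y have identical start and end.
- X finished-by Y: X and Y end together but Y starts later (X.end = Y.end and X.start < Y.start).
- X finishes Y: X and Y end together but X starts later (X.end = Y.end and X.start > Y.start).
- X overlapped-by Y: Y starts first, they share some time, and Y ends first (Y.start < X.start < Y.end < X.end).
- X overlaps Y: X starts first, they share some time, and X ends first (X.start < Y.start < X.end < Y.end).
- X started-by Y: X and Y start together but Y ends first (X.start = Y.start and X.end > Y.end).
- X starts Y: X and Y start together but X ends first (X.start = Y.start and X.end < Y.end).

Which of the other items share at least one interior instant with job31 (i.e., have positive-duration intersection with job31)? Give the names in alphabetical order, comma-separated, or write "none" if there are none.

job34

Target job31 = [Tue 13:00, Wed 09:00].
job28 [Sat 04:00, Sun 23:00] → after → no.
job29 [Sat 01:00, Sun 23:00] → after → no.
job30 [Thu 16:00, Sat 04:00] → after → no.
job32 [Wed 10:00, Sat 01:00] → after → no.
job33 [Fri 20:00, Sat 23:00] → after → no.
job34 [Mon 00:00, Thu 08:00] → contains → yes.
job35 [Fri 15:00, Sun 23:00] → after → no.
job36 [Wed 17:00, Sat 11:00] → after → no.
job37 [Fri 09:00, Sun 03:00] → after → no.
job38 [Wed 18:00, Fri 05:00] → after → no.
Result: job34.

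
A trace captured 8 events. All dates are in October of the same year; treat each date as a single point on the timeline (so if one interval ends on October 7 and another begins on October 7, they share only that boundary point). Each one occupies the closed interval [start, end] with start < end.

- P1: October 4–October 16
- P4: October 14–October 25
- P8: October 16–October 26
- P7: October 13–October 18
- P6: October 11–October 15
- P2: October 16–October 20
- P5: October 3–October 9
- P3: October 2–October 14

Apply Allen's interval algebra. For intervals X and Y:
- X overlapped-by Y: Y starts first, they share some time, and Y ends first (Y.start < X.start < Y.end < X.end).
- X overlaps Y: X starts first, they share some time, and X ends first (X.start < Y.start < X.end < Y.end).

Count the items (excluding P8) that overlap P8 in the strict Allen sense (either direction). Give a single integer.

Target P8 = [October 16, October 26].
P1 [October 4, October 16] → meets → no.
P2 [October 16, October 20] → starts → no.
P3 [October 2, October 14] → before → no.
P4 [October 14, October 25] → overlaps → counts.
P5 [October 3, October 9] → before → no.
P6 [October 11, October 15] → before → no.
P7 [October 13, October 18] → overlaps → counts.
Total: 2.

2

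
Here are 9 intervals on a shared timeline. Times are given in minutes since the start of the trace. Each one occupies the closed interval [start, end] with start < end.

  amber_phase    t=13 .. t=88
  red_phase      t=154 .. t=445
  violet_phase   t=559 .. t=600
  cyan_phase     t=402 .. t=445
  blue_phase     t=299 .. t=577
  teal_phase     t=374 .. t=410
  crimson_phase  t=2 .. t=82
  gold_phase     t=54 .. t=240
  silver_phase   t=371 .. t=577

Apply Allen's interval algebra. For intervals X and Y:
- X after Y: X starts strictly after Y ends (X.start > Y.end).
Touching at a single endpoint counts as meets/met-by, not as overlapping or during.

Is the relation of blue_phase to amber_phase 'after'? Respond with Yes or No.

Yes

blue_phase = [t=299, t=577], amber_phase = [t=13, t=88].
Actual relation of blue_phase to amber_phase: after.
Asked whether 'after' holds → Yes.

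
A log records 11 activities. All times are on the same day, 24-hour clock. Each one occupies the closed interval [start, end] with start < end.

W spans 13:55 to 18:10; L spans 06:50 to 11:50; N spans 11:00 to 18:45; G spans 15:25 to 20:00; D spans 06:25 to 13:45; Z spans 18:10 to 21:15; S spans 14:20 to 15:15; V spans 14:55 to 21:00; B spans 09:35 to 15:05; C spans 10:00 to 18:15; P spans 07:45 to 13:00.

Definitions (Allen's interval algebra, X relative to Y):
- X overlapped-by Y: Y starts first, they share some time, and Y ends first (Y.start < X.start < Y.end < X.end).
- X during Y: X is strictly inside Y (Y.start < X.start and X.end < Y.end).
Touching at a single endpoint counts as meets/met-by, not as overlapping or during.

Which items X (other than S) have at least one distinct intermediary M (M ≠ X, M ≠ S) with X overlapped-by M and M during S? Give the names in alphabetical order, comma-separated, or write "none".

none

Target S = [14:20, 15:15].
Intermediaries M with M during S: none.
Union: none.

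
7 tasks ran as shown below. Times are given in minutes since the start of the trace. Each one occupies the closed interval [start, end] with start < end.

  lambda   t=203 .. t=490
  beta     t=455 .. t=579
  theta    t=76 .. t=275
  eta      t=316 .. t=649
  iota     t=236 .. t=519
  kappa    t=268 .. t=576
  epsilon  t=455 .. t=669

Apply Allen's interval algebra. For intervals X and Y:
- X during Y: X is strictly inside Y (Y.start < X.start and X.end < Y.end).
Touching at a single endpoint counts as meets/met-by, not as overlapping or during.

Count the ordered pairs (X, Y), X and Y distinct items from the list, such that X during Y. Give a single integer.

1

Checking all 42 ordered pairs for relation 'during'; matching pairs in alphabetical order:
(beta, eta): beta during eta ✓
Count: 1.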